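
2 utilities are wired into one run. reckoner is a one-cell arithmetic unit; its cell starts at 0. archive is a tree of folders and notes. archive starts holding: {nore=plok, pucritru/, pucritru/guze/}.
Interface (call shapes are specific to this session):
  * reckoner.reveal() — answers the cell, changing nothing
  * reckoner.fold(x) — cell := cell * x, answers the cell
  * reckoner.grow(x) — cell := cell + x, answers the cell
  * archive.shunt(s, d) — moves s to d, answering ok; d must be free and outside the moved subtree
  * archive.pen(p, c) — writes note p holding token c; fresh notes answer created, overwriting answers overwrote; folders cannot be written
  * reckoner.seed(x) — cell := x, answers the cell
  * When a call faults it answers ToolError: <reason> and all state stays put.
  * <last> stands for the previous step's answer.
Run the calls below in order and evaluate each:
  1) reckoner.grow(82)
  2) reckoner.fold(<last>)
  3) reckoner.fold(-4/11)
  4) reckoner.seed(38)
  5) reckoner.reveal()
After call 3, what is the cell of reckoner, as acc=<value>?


% reckoner.grow(x=82) : 82
% reckoner.fold(x=<last>) : 6724
% reckoner.fold(x=-4/11) : -26896/11
% reckoner.seed(x=38) : 38
% reckoner.reveal() : 38

Answer: acc=-26896/11


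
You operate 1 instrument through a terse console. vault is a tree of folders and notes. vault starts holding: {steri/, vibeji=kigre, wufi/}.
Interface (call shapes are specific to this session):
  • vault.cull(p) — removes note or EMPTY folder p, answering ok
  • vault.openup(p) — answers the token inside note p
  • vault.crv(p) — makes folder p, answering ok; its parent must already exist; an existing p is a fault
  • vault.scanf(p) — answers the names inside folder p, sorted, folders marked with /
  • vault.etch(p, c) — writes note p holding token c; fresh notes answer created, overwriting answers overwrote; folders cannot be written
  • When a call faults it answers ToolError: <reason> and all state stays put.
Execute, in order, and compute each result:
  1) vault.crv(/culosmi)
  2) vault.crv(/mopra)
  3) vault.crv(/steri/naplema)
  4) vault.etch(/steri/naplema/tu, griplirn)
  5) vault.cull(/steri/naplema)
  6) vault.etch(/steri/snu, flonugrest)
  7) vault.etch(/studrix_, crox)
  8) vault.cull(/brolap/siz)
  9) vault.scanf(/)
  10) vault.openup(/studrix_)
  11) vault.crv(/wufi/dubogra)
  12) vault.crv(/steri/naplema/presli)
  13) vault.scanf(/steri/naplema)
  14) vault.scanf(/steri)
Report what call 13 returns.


# 1. vault.crv(/culosmi) == ok
# 2. vault.crv(/mopra) == ok
# 3. vault.crv(/steri/naplema) == ok
# 4. vault.etch(/steri/naplema/tu, griplirn) == created
# 5. vault.cull(/steri/naplema) == ToolError: not empty
# 6. vault.etch(/steri/snu, flonugrest) == created
# 7. vault.etch(/studrix_, crox) == created
# 8. vault.cull(/brolap/siz) == ToolError: not found
# 9. vault.scanf(/) == [culosmi/, mopra/, steri/, studrix_, vibeji, wufi/]
# 10. vault.openup(/studrix_) == crox
# 11. vault.crv(/wufi/dubogra) == ok
# 12. vault.crv(/steri/naplema/presli) == ok
# 13. vault.scanf(/steri/naplema) == [presli/, tu]
# 14. vault.scanf(/steri) == [naplema/, snu]

Answer: [presli/, tu]


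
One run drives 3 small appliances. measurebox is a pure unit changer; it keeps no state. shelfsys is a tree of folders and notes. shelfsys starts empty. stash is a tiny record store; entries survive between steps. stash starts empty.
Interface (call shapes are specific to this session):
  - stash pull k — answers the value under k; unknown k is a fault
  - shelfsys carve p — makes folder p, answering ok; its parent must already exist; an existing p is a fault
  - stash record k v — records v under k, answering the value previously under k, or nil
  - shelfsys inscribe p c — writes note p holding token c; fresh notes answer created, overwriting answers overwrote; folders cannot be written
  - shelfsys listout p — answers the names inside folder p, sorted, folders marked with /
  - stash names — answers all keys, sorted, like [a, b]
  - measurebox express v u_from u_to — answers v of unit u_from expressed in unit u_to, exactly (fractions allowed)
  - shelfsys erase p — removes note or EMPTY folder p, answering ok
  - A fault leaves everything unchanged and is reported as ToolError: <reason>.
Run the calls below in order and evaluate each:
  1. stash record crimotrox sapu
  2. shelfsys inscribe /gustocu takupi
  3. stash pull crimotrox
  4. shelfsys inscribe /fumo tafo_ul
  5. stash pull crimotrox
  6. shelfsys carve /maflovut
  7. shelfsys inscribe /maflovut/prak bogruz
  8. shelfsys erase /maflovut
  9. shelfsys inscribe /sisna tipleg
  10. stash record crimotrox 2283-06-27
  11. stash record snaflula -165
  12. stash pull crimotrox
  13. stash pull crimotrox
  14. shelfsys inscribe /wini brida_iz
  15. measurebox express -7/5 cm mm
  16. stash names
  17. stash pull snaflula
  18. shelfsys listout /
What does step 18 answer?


-> stash record(k=crimotrox, v=sapu)
<- nil
-> shelfsys inscribe(p=/gustocu, c=takupi)
<- created
-> stash pull(k=crimotrox)
<- sapu
-> shelfsys inscribe(p=/fumo, c=tafo_ul)
<- created
-> stash pull(k=crimotrox)
<- sapu
-> shelfsys carve(p=/maflovut)
<- ok
-> shelfsys inscribe(p=/maflovut/prak, c=bogruz)
<- created
-> shelfsys erase(p=/maflovut)
<- ToolError: not empty
-> shelfsys inscribe(p=/sisna, c=tipleg)
<- created
-> stash record(k=crimotrox, v=2283-06-27)
<- sapu
-> stash record(k=snaflula, v=-165)
<- nil
-> stash pull(k=crimotrox)
<- 2283-06-27
-> stash pull(k=crimotrox)
<- 2283-06-27
-> shelfsys inscribe(p=/wini, c=brida_iz)
<- created
-> measurebox express(v=-7/5, u_from=cm, u_to=mm)
<- -14
-> stash names()
<- [crimotrox, snaflula]
-> stash pull(k=snaflula)
<- -165
-> shelfsys listout(p=/)
<- [fumo, gustocu, maflovut/, sisna, wini]

Answer: [fumo, gustocu, maflovut/, sisna, wini]


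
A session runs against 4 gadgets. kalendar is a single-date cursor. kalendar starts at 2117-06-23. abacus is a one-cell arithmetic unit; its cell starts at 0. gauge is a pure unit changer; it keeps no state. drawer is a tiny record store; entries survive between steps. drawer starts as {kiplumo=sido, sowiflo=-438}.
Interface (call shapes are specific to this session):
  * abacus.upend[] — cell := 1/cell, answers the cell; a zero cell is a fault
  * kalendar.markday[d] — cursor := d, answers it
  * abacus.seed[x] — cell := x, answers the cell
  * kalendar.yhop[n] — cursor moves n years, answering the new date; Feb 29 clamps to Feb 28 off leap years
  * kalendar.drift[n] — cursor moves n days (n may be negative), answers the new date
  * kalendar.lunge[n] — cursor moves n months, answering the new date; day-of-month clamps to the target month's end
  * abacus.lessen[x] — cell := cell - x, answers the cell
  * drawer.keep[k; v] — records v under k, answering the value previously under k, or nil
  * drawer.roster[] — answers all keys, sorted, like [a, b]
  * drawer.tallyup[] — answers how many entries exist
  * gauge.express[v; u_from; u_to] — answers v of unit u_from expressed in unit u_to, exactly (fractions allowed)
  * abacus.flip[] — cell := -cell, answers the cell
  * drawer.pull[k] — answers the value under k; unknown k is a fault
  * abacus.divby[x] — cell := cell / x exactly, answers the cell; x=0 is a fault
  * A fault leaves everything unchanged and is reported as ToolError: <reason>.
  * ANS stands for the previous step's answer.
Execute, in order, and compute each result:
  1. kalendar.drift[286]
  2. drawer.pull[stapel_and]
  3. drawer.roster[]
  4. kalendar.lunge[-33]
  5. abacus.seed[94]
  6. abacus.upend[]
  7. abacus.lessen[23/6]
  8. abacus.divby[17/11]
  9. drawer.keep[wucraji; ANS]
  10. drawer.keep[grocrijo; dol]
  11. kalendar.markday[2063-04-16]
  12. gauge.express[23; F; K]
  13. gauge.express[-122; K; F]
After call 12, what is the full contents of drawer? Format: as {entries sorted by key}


Answer: {grocrijo=dol, kiplumo=sido, sowiflo=-438, wucraji=-5929/2397}

Derivation:
>>> drift n: 286
  2118-04-05
>>> pull k: stapel_and
  ToolError: no such key stapel_and
>>> roster
  [kiplumo, sowiflo]
>>> lunge n: -33
  2115-07-05
>>> seed x: 94
  94
>>> upend
  1/94
>>> lessen x: 23/6
  -539/141
>>> divby x: 17/11
  -5929/2397
>>> keep k: wucraji v: ANS
  nil
>>> keep k: grocrijo v: dol
  nil
>>> markday d: 2063-04-16
  2063-04-16
>>> express v: 23 u_from: F u_to: K
  5363/20
>>> express v: -122 u_from: K u_to: F
  -67927/100


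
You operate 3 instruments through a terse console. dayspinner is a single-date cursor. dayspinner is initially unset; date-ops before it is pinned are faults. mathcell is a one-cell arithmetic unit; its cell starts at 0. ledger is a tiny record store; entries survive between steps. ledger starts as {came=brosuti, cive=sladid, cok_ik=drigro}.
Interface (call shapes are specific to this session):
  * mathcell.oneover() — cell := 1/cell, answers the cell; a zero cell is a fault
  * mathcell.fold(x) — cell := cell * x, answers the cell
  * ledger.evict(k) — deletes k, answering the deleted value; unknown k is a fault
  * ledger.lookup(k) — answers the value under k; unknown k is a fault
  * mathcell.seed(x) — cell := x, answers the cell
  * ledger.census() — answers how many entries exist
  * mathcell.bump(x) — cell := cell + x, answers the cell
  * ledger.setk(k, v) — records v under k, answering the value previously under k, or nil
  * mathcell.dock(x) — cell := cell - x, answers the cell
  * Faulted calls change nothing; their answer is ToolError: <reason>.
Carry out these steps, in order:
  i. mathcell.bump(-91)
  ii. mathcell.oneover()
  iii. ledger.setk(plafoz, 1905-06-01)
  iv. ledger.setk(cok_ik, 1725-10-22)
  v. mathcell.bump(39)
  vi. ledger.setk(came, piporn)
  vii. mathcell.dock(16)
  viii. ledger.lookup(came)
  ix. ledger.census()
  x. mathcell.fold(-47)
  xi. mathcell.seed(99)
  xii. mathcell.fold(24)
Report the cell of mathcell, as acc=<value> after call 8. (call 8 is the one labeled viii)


-- mathcell.bump(x: -91) == -91
-- mathcell.oneover() == -1/91
-- ledger.setk(k: plafoz, v: 1905-06-01) == nil
-- ledger.setk(k: cok_ik, v: 1725-10-22) == drigro
-- mathcell.bump(x: 39) == 3548/91
-- ledger.setk(k: came, v: piporn) == brosuti
-- mathcell.dock(x: 16) == 2092/91
-- ledger.lookup(k: came) == piporn
-- ledger.census() == 4
-- mathcell.fold(x: -47) == -98324/91
-- mathcell.seed(x: 99) == 99
-- mathcell.fold(x: 24) == 2376

Answer: acc=2092/91


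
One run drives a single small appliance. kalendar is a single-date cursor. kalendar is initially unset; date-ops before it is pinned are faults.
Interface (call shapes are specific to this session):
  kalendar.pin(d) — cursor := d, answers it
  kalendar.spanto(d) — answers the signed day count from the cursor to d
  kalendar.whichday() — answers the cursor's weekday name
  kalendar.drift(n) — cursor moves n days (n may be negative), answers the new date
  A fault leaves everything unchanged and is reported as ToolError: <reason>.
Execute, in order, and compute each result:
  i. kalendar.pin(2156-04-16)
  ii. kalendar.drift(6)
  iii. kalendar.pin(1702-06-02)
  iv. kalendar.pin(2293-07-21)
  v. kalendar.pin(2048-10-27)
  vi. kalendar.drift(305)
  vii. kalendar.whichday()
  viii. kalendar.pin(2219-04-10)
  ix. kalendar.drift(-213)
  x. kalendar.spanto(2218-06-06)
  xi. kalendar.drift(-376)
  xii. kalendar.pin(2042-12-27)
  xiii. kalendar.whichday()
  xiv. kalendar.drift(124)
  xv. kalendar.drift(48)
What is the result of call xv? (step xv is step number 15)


$ pin 2156-04-16
= 2156-04-16
$ drift 6
= 2156-04-22
$ pin 1702-06-02
= 1702-06-02
$ pin 2293-07-21
= 2293-07-21
$ pin 2048-10-27
= 2048-10-27
$ drift 305
= 2049-08-28
$ whichday
= Saturday
$ pin 2219-04-10
= 2219-04-10
$ drift -213
= 2218-09-09
$ spanto 2218-06-06
= -95
$ drift -376
= 2217-08-29
$ pin 2042-12-27
= 2042-12-27
$ whichday
= Saturday
$ drift 124
= 2043-04-30
$ drift 48
= 2043-06-17

Answer: 2043-06-17


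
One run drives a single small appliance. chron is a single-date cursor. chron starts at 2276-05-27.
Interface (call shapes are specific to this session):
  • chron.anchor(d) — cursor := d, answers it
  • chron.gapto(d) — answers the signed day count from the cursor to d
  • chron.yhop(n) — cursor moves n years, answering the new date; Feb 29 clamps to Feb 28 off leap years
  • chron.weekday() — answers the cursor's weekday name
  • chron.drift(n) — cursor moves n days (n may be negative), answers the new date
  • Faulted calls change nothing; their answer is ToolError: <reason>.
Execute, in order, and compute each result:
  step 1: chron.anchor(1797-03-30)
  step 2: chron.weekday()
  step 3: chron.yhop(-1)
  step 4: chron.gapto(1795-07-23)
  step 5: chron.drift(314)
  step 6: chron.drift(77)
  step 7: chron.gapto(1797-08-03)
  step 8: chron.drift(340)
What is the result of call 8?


Answer: 1798-03-31

Derivation:
% chron.anchor d='1797-03-30'
[out] 1797-03-30
% chron.weekday
[out] Thursday
% chron.yhop n='-1'
[out] 1796-03-30
% chron.gapto d='1795-07-23'
[out] -251
% chron.drift n='314'
[out] 1797-02-07
% chron.drift n='77'
[out] 1797-04-25
% chron.gapto d='1797-08-03'
[out] 100
% chron.drift n='340'
[out] 1798-03-31


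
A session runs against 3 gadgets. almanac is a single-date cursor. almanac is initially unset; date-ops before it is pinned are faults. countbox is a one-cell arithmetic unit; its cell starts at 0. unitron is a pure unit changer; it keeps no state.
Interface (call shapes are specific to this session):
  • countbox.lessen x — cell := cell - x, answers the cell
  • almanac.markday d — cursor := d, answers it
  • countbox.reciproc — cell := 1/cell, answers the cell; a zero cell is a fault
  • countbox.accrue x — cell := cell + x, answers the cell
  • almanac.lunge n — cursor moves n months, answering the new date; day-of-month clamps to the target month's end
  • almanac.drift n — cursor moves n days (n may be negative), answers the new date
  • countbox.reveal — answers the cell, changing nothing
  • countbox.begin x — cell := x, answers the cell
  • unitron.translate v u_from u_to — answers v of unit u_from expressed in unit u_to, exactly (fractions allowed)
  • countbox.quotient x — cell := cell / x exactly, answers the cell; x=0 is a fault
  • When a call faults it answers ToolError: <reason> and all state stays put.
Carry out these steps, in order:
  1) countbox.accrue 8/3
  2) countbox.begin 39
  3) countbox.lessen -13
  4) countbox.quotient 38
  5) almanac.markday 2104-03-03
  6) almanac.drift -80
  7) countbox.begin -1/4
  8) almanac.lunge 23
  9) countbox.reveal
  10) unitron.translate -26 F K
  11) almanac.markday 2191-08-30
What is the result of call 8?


Answer: 2105-11-14

Derivation:
Next I call accrue using x='8/3', — result: 8/3.
Using begin using x='39', which returns 39.
I use lessen using x='-13', and get 52.
Next I call quotient using x='38': 26/19.
I try markday using d='2104-03-03': 2104-03-03.
Calling drift using n='-80', yielding 2103-12-14.
Using begin using x='-1/4', → -1/4.
I invoke lunge using n='23', — result: 2105-11-14.
I call reveal(), → -1/4.
I call translate using v='-26', u_from='F', u_to='K', yielding 43367/180.
I try markday using d='2191-08-30', → 2191-08-30.


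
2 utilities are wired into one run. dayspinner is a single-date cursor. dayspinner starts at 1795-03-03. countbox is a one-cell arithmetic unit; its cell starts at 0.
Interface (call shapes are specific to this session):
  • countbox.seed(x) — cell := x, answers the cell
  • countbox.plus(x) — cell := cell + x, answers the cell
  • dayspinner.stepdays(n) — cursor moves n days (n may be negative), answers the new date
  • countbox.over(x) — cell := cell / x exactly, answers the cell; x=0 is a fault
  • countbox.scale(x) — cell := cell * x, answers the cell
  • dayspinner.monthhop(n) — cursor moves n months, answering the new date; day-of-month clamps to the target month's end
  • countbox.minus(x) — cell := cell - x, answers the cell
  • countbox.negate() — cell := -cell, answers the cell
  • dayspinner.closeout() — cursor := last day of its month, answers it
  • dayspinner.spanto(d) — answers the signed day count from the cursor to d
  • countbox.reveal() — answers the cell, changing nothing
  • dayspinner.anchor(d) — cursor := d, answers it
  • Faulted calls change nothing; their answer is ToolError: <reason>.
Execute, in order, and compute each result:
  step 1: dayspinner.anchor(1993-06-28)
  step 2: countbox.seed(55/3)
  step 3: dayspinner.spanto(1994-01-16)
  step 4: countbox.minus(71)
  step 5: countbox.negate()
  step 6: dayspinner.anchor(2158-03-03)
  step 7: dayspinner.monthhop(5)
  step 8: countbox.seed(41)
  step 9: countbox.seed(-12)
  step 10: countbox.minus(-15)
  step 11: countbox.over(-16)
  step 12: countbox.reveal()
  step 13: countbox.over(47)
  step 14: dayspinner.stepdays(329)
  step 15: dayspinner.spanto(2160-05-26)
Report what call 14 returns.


Answer: 2159-06-28

Derivation:
# dayspinner.anchor(d='1993-06-28') -> 1993-06-28
# countbox.seed(x='55/3') -> 55/3
# dayspinner.spanto(d='1994-01-16') -> 202
# countbox.minus(x='71') -> -158/3
# countbox.negate() -> 158/3
# dayspinner.anchor(d='2158-03-03') -> 2158-03-03
# dayspinner.monthhop(n='5') -> 2158-08-03
# countbox.seed(x='41') -> 41
# countbox.seed(x='-12') -> -12
# countbox.minus(x='-15') -> 3
# countbox.over(x='-16') -> -3/16
# countbox.reveal() -> -3/16
# countbox.over(x='47') -> -3/752
# dayspinner.stepdays(n='329') -> 2159-06-28
# dayspinner.spanto(d='2160-05-26') -> 333


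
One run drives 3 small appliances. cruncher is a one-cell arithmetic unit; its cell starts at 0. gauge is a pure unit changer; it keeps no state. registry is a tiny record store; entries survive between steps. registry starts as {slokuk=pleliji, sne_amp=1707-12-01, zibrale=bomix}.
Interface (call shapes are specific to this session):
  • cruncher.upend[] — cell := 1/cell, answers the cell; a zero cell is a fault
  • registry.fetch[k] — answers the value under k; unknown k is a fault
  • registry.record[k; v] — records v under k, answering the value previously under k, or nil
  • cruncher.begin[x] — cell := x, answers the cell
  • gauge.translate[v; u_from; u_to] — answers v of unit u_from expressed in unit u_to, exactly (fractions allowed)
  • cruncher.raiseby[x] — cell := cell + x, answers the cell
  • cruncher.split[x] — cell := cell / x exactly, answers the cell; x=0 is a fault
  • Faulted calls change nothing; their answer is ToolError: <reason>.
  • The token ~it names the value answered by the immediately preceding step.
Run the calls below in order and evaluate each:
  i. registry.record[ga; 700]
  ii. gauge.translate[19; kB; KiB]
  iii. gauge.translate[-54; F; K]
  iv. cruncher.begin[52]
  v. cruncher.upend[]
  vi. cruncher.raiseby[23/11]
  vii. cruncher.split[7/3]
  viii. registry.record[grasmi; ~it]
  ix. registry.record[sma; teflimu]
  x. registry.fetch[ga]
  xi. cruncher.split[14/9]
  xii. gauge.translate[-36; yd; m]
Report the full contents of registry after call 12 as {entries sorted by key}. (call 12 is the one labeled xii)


Act: registry.record[k: ga; v: 700]
Obs: nil
Act: gauge.translate[v: 19; u_from: kB; u_to: KiB]
Obs: 2375/128
Act: gauge.translate[v: -54; u_from: F; u_to: K]
Obs: 40567/180
Act: cruncher.begin[x: 52]
Obs: 52
Act: cruncher.upend[]
Obs: 1/52
Act: cruncher.raiseby[x: 23/11]
Obs: 1207/572
Act: cruncher.split[x: 7/3]
Obs: 3621/4004
Act: registry.record[k: grasmi; v: ~it]
Obs: nil
Act: registry.record[k: sma; v: teflimu]
Obs: nil
Act: registry.fetch[k: ga]
Obs: 700
Act: cruncher.split[x: 14/9]
Obs: 32589/56056
Act: gauge.translate[v: -36; u_from: yd; u_to: m]
Obs: -20574/625

Answer: {ga=700, grasmi=3621/4004, slokuk=pleliji, sma=teflimu, sne_amp=1707-12-01, zibrale=bomix}


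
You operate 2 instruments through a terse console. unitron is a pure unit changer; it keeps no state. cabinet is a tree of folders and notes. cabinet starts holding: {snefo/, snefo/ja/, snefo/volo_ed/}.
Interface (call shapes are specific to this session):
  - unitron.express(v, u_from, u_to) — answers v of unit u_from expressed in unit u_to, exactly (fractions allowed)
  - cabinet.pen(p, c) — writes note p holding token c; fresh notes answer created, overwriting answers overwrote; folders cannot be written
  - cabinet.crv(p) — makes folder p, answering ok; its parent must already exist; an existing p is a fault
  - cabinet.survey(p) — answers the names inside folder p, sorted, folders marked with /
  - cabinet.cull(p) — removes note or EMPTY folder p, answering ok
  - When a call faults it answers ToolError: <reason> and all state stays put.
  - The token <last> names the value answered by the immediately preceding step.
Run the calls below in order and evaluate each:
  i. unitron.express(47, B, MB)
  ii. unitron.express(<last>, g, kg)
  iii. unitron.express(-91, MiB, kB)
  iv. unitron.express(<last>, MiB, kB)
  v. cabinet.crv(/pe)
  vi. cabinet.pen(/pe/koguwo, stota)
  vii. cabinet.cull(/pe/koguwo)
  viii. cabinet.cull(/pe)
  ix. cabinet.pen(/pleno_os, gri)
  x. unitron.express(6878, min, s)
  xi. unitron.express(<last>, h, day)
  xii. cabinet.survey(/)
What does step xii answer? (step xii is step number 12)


Step: express[47; B; MB]
Result: 47/1000000
Step: express[<last>; g; kg]
Result: 47/1000000000
Step: express[-91; MiB; kB]
Result: -11927552/125
Step: express[<last>; MiB; kB]
Result: -1563368095744/15625
Step: crv[/pe]
Result: ok
Step: pen[/pe/koguwo; stota]
Result: created
Step: cull[/pe/koguwo]
Result: ok
Step: cull[/pe]
Result: ok
Step: pen[/pleno_os; gri]
Result: created
Step: express[6878; min; s]
Result: 412680
Step: express[<last>; h; day]
Result: 17195
Step: survey[/]
Result: [pleno_os, snefo/]

Answer: [pleno_os, snefo/]


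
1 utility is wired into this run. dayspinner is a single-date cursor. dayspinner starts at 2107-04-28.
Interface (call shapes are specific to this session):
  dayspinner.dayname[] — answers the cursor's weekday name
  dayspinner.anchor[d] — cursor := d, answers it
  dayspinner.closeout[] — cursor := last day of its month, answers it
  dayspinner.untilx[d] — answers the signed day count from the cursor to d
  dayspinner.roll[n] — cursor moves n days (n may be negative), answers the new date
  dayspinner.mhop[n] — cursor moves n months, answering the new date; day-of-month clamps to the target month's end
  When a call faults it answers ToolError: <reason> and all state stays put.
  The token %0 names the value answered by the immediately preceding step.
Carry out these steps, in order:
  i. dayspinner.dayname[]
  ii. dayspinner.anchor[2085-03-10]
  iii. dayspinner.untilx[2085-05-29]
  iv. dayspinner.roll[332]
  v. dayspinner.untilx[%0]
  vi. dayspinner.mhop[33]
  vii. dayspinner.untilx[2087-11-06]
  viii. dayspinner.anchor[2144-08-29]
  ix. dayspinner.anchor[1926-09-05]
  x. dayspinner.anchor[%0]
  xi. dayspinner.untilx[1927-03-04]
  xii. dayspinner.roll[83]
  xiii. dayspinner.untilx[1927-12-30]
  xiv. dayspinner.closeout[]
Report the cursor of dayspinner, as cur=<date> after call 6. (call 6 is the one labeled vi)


==> dayname()
<== Thursday
==> anchor(d→2085-03-10)
<== 2085-03-10
==> untilx(d→2085-05-29)
<== 80
==> roll(n→332)
<== 2086-02-05
==> untilx(d→%0)
<== 0
==> mhop(n→33)
<== 2088-11-05
==> untilx(d→2087-11-06)
<== -365
==> anchor(d→2144-08-29)
<== 2144-08-29
==> anchor(d→1926-09-05)
<== 1926-09-05
==> anchor(d→%0)
<== 1926-09-05
==> untilx(d→1927-03-04)
<== 180
==> roll(n→83)
<== 1926-11-27
==> untilx(d→1927-12-30)
<== 398
==> closeout()
<== 1926-11-30

Answer: cur=2088-11-05


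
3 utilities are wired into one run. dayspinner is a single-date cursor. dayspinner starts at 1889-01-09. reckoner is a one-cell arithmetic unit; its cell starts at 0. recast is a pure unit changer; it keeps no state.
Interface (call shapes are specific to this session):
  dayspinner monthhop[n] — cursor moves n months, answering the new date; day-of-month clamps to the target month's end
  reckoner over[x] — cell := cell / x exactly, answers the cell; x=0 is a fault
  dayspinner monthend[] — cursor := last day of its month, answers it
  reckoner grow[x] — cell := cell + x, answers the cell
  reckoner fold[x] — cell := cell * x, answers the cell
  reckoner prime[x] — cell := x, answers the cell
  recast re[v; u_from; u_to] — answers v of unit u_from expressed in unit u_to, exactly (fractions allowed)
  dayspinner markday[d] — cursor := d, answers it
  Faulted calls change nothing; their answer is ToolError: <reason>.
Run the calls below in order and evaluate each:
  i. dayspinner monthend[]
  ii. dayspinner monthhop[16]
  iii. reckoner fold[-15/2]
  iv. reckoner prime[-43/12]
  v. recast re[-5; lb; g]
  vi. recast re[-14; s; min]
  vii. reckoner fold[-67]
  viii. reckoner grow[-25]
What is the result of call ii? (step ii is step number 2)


>> dayspinner monthend()
<< 1889-01-31
>> dayspinner monthhop(n: 16)
<< 1890-05-31
>> reckoner fold(x: -15/2)
<< 0
>> reckoner prime(x: -43/12)
<< -43/12
>> recast re(v: -5, u_from: lb, u_to: g)
<< -45359237/20000
>> recast re(v: -14, u_from: s, u_to: min)
<< -7/30
>> reckoner fold(x: -67)
<< 2881/12
>> reckoner grow(x: -25)
<< 2581/12

Answer: 1890-05-31


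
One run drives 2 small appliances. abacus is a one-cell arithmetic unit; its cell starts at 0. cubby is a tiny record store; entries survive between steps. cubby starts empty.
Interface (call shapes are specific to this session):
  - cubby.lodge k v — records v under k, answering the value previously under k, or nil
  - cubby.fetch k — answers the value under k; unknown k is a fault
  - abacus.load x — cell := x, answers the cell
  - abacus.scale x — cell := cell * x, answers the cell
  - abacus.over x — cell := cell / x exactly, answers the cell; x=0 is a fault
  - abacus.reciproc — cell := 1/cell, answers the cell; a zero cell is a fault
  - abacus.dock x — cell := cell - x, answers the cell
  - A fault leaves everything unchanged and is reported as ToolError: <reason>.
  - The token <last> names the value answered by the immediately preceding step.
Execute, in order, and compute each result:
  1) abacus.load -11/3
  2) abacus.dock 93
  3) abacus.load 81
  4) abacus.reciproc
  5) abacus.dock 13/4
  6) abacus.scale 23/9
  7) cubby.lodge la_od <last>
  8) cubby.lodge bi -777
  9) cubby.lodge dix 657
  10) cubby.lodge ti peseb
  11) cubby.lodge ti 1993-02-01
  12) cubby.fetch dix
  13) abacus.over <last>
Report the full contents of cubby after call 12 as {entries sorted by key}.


Answer: {bi=-777, dix=657, la_od=-24127/2916, ti=1993-02-01}

Derivation:
$ abacus.load x: -11/3
= -11/3
$ abacus.dock x: 93
= -290/3
$ abacus.load x: 81
= 81
$ abacus.reciproc
= 1/81
$ abacus.dock x: 13/4
= -1049/324
$ abacus.scale x: 23/9
= -24127/2916
$ cubby.lodge k: la_od v: <last>
= nil
$ cubby.lodge k: bi v: -777
= nil
$ cubby.lodge k: dix v: 657
= nil
$ cubby.lodge k: ti v: peseb
= nil
$ cubby.lodge k: ti v: 1993-02-01
= peseb
$ cubby.fetch k: dix
= 657
$ abacus.over x: <last>
= -24127/1915812


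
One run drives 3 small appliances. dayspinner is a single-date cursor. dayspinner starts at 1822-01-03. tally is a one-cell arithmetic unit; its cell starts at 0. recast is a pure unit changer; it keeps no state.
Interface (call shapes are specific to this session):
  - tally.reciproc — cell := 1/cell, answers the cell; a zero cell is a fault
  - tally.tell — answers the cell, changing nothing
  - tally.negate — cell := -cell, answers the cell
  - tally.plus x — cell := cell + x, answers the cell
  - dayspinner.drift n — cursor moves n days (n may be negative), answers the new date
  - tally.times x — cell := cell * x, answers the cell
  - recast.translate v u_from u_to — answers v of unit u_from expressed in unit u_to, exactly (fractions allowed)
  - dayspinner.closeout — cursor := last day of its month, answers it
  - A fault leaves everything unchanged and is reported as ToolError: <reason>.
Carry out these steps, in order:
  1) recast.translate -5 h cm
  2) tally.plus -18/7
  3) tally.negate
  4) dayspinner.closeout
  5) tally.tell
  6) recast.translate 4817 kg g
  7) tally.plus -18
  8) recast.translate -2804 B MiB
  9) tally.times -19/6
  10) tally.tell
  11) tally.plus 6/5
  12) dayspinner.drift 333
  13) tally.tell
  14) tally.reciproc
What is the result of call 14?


I invoke translate using v='-5', u_from='h', u_to='cm', → ToolError: incompatible units.
I try plus using x='-18/7', giving -18/7.
I invoke negate, and see 18/7.
Using closeout, and see 1822-01-31.
Next I call tell, yielding 18/7.
Calling translate using v='4817', u_from='kg', u_to='g', yielding 4817000.
I use plus using x='-18', → -108/7.
Then translate using v='-2804', u_from='B', u_to='MiB', and observe -701/262144.
Next I call times using x='-19/6', giving 342/7.
I invoke tell, which returns 342/7.
Now I run plus using x='6/5', and get 1752/35.
Using drift using n='333', giving 1822-12-30.
I call tell, — result: 1752/35.
Using reciproc(), and get 35/1752.

Answer: 35/1752


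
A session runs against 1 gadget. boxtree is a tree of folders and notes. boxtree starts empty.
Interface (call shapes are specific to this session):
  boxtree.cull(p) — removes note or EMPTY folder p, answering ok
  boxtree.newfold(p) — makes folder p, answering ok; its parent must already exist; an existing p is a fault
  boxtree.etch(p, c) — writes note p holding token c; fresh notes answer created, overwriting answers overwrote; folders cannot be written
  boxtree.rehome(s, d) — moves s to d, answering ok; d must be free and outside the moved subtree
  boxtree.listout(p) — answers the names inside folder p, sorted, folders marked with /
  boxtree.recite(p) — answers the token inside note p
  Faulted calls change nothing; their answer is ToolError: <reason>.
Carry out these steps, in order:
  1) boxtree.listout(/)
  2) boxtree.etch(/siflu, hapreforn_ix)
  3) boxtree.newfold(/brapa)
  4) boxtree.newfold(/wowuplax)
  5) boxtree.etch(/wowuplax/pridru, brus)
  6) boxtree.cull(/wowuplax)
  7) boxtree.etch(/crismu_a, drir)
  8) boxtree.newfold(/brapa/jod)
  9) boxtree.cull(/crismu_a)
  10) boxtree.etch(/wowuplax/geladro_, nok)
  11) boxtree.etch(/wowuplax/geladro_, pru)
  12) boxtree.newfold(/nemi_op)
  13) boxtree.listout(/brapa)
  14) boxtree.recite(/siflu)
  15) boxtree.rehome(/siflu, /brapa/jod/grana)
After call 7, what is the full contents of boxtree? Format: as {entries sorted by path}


Answer: {brapa/, crismu_a=drir, siflu=hapreforn_ix, wowuplax/, wowuplax/pridru=brus}

Derivation:
% 1. boxtree.listout(p=/) => []
% 2. boxtree.etch(p=/siflu, c=hapreforn_ix) => created
% 3. boxtree.newfold(p=/brapa) => ok
% 4. boxtree.newfold(p=/wowuplax) => ok
% 5. boxtree.etch(p=/wowuplax/pridru, c=brus) => created
% 6. boxtree.cull(p=/wowuplax) => ToolError: not empty
% 7. boxtree.etch(p=/crismu_a, c=drir) => created
% 8. boxtree.newfold(p=/brapa/jod) => ok
% 9. boxtree.cull(p=/crismu_a) => ok
% 10. boxtree.etch(p=/wowuplax/geladro_, c=nok) => created
% 11. boxtree.etch(p=/wowuplax/geladro_, c=pru) => overwrote
% 12. boxtree.newfold(p=/nemi_op) => ok
% 13. boxtree.listout(p=/brapa) => [jod/]
% 14. boxtree.recite(p=/siflu) => hapreforn_ix
% 15. boxtree.rehome(s=/siflu, d=/brapa/jod/grana) => ok


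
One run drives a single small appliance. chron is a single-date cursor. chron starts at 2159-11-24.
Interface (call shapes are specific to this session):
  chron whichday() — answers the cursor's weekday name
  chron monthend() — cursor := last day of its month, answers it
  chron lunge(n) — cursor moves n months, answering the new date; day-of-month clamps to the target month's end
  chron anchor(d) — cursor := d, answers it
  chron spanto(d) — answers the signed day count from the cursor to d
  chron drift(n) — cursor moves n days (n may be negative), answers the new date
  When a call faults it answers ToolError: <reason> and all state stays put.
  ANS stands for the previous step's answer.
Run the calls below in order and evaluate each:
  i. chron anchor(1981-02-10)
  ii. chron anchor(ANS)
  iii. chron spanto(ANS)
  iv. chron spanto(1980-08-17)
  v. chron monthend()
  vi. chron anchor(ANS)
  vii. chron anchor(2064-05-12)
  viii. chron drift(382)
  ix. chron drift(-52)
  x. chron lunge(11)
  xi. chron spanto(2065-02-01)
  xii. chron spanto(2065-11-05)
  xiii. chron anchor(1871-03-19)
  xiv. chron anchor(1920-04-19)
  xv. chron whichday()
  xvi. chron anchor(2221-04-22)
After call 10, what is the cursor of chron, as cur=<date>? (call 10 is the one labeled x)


==> chron anchor(d='1981-02-10')
<== 1981-02-10
==> chron anchor(d='ANS')
<== 1981-02-10
==> chron spanto(d='ANS')
<== 0
==> chron spanto(d='1980-08-17')
<== -177
==> chron monthend()
<== 1981-02-28
==> chron anchor(d='ANS')
<== 1981-02-28
==> chron anchor(d='2064-05-12')
<== 2064-05-12
==> chron drift(n='382')
<== 2065-05-29
==> chron drift(n='-52')
<== 2065-04-07
==> chron lunge(n='11')
<== 2066-03-07
==> chron spanto(d='2065-02-01')
<== -399
==> chron spanto(d='2065-11-05')
<== -122
==> chron anchor(d='1871-03-19')
<== 1871-03-19
==> chron anchor(d='1920-04-19')
<== 1920-04-19
==> chron whichday()
<== Monday
==> chron anchor(d='2221-04-22')
<== 2221-04-22

Answer: cur=2066-03-07


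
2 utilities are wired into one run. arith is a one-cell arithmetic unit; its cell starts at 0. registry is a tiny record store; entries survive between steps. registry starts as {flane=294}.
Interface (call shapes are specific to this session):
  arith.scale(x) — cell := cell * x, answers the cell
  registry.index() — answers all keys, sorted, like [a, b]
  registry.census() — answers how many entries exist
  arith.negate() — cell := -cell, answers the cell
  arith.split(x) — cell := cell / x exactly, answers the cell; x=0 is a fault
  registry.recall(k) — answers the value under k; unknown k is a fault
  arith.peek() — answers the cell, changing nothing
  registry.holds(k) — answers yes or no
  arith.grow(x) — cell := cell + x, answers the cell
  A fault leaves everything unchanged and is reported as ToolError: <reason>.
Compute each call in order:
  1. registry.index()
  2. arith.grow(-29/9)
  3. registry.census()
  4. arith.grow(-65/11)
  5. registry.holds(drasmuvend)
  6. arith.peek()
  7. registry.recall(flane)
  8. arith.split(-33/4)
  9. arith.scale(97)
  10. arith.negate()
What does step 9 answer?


~$ index
= [flane]
~$ grow -29/9
= -29/9
~$ census
= 1
~$ grow -65/11
= -904/99
~$ holds drasmuvend
= no
~$ peek
= -904/99
~$ recall flane
= 294
~$ split -33/4
= 3616/3267
~$ scale 97
= 350752/3267
~$ negate
= -350752/3267

Answer: 350752/3267


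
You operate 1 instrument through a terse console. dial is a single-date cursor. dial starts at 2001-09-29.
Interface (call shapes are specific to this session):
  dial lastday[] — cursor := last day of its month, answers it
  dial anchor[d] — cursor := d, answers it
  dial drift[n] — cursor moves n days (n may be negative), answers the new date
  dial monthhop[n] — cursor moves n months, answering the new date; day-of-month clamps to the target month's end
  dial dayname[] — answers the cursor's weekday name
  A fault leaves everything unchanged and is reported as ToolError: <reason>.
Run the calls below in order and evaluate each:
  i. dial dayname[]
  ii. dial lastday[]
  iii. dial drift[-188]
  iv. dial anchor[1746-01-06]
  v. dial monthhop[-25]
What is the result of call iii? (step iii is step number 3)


→ dial dayname()
← Saturday
→ dial lastday()
← 2001-09-30
→ dial drift(n='-188')
← 2001-03-26
→ dial anchor(d='1746-01-06')
← 1746-01-06
→ dial monthhop(n='-25')
← 1743-12-06

Answer: 2001-03-26


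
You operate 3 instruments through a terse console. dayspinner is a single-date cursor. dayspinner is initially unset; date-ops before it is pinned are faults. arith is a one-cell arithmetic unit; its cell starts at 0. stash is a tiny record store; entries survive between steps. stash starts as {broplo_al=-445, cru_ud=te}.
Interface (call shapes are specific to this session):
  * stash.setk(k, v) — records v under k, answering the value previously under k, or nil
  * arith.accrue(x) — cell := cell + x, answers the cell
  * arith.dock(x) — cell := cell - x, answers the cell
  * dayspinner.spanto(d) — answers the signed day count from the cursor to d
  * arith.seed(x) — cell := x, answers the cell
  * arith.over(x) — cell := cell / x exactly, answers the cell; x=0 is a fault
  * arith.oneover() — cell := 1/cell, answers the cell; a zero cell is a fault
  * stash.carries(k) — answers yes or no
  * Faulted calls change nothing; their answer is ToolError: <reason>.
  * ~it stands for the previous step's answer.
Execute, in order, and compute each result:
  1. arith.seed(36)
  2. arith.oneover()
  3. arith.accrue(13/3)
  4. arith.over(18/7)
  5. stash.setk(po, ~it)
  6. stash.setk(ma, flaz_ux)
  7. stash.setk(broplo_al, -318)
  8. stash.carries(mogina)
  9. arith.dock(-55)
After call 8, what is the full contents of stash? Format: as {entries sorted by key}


Answer: {broplo_al=-318, cru_ud=te, ma=flaz_ux, po=1099/648}

Derivation:
I use arith.seed on 36, — result: 36.
I invoke arith.oneover(), which returns 1/36.
I use arith.accrue on 13/3, — result: 157/36.
I use arith.over on 18/7, which returns 1099/648.
I invoke stash.setk on po, ~it, and observe nil.
I try stash.setk on ma, flaz_ux, and observe nil.
Now I run stash.setk on broplo_al, -318, giving -445.
Then stash.carries on mogina, giving no.
I run arith.dock on -55: 36739/648.


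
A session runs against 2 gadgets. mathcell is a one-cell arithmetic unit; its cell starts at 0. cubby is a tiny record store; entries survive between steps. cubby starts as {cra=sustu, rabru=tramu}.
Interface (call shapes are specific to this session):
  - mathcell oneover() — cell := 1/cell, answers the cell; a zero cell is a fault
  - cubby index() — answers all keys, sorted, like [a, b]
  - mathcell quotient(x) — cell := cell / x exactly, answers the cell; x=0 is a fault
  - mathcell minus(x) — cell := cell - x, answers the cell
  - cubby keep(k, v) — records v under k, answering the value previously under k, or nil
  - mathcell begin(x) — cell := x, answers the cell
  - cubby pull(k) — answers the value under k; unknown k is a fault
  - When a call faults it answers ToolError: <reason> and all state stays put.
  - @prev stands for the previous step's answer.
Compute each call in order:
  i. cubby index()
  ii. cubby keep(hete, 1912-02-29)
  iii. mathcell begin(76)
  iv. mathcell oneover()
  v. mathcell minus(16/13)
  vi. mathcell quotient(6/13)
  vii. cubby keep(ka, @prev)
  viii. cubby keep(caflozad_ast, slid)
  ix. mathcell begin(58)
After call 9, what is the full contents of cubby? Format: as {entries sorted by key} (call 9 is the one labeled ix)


Answer: {caflozad_ast=slid, cra=sustu, hete=1912-02-29, ka=-401/152, rabru=tramu}

Derivation:
# cubby index() : [cra, rabru]
# cubby keep(k='hete', v='1912-02-29') : nil
# mathcell begin(x='76') : 76
# mathcell oneover() : 1/76
# mathcell minus(x='16/13') : -1203/988
# mathcell quotient(x='6/13') : -401/152
# cubby keep(k='ka', v='@prev') : nil
# cubby keep(k='caflozad_ast', v='slid') : nil
# mathcell begin(x='58') : 58


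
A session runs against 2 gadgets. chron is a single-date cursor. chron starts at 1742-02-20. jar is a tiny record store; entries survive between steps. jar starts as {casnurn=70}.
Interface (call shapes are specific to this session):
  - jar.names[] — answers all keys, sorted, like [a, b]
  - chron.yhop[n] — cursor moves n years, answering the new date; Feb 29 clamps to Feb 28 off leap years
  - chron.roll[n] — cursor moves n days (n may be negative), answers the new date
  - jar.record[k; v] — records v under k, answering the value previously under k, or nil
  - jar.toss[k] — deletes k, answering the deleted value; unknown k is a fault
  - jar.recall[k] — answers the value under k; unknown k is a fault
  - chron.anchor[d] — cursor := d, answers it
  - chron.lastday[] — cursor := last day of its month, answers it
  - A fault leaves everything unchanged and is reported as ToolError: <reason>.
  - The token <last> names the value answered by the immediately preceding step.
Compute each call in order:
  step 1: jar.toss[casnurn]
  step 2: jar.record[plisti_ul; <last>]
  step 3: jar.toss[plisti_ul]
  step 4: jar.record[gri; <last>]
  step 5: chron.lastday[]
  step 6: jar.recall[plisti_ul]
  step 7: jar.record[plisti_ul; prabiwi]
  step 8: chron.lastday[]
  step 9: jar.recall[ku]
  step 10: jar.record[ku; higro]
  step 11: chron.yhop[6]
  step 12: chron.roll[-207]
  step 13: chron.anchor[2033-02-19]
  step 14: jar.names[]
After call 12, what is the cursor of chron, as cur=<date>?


Calling jar.toss with k=casnurn, yielding 70.
Next I call jar.record with k=plisti_ul, v=<last>, yielding nil.
I run jar.toss with k=plisti_ul, yielding 70.
I invoke jar.record with k=gri, v=<last>, which returns nil.
Calling chron.lastday, and observe 1742-02-28.
I use jar.recall with k=plisti_ul, and get ToolError: no such key plisti_ul.
I use jar.record with k=plisti_ul, v=prabiwi, which returns nil.
Using chron.lastday(), and see 1742-02-28.
Using jar.recall with k=ku, → ToolError: no such key ku.
Then jar.record with k=ku, v=higro: nil.
I try chron.yhop with n=6, which returns 1748-02-28.
I use chron.roll with n=-207, → 1747-08-05.
I call chron.anchor with d=2033-02-19, yielding 2033-02-19.
Next I call jar.names, and see [gri, ku, plisti_ul].

Answer: cur=1747-08-05
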